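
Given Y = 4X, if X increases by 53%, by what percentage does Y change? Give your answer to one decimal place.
53.0%

For Y = 4X:
If X → X(1 + 0.53)
Then Y → Y · (1 + 0.53)^1
     = Y · 1.5300

Percentage change = ((1 + 0.53)^1 − 1) × 100% = 53.0%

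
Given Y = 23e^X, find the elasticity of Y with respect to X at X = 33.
Elasticity = 33

Elasticity = (dY/dX) · (X/Y)

dY/dX = 23·e^X
At X = 33: dY/dX = 23·e^33, Y = 23·e^33

Elasticity = (23·e^33) · (33 / (23·e^33)) = 33

Interpretation: for a small percentage change in X, the percentage change in Y is approximately 33.00 times as large.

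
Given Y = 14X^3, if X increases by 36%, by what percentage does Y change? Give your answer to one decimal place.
151.5%

For Y = 14X^3:
If X → X(1 + 0.36)
Then Y → Y · (1 + 0.36)^3
     ≈ Y · 2.5155

Percentage change = ((1 + 0.36)^3 − 1) × 100% ≈ 151.5%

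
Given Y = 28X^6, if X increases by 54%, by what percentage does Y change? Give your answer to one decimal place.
1233.9%

For Y = 28X^6:
If X → X(1 + 0.54)
Then Y → Y · (1 + 0.54)^6
     ≈ Y · 13.3390

Percentage change = ((1 + 0.54)^6 − 1) × 100% ≈ 1233.9%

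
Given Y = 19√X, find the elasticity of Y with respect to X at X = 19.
Elasticity = 1/2

Elasticity = (dY/dX) · (X/Y)

dY/dX = 19/(2·√X)
At X = 19: dY/dX = √19/2, Y = 19·√19

Elasticity = (√19/2) · (19 / (19·√19)) = 1/2

Interpretation: for a small percentage change in X, the percentage change in Y is approximately 0.50 times as large.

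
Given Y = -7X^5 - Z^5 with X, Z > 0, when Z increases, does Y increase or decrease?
Y decreases

Taking the partial derivative:
∂Y/∂Z = -5Z^4

∂Y/∂Z = -5Z^4 < 0 (assuming positive values)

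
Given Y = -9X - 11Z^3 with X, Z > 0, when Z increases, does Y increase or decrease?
Y decreases

Taking the partial derivative:
∂Y/∂Z = -33Z^2

∂Y/∂Z = -33Z^2 < 0 (assuming positive values)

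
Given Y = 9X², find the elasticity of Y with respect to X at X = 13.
Elasticity = 2

Elasticity = (dY/dX) · (X/Y)

dY/dX = 18·X
At X = 13: dY/dX = 234, Y = 1521

Elasticity = 234 · (13 / 1521) = 2

Interpretation: for a small percentage change in X, the percentage change in Y is approximately 2.00 times as large.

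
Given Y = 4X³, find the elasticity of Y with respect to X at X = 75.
Elasticity = 3

Elasticity = (dY/dX) · (X/Y)

dY/dX = 12·X²
At X = 75: dY/dX = 67500, Y = 1687500

Elasticity = 67500 · (75 / 1687500) = 3

Interpretation: for a small percentage change in X, the percentage change in Y is approximately 3.00 times as large.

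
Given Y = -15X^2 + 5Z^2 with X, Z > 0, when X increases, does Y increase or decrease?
Y decreases

Taking the partial derivative:
∂Y/∂X = -30X

∂Y/∂X = -30X < 0 (assuming positive values)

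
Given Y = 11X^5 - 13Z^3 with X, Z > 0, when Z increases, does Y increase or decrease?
Y decreases

Taking the partial derivative:
∂Y/∂Z = -39Z^2

∂Y/∂Z = -39Z^2 < 0 (assuming positive values)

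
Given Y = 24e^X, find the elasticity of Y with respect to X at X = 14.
Elasticity = 14

Elasticity = (dY/dX) · (X/Y)

dY/dX = 24·e^X
At X = 14: dY/dX = 24·e^14, Y = 24·e^14

Elasticity = (24·e^14) · (14 / (24·e^14)) = 14

Interpretation: for a small percentage change in X, the percentage change in Y is approximately 14.00 times as large.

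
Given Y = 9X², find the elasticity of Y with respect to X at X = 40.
Elasticity = 2

Elasticity = (dY/dX) · (X/Y)

dY/dX = 18·X
At X = 40: dY/dX = 720, Y = 14400

Elasticity = 720 · (40 / 14400) = 2

Interpretation: for a small percentage change in X, the percentage change in Y is approximately 2.00 times as large.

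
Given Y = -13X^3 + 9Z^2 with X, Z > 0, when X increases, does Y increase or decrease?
Y decreases

Taking the partial derivative:
∂Y/∂X = -39X^2

∂Y/∂X = -39X^2 < 0 (assuming positive values)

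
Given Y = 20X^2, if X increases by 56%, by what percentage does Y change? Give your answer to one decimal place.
143.4%

For Y = 20X^2:
If X → X(1 + 0.56)
Then Y → Y · (1 + 0.56)^2
     = Y · 2.4336

Percentage change = ((1 + 0.56)^2 − 1) × 100% ≈ 143.4%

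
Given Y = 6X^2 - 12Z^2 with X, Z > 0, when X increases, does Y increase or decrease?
Y increases

Taking the partial derivative:
∂Y/∂X = 12X

∂Y/∂X = 12X > 0 (assuming positive values)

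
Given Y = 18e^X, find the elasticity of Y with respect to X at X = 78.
Elasticity = 78

Elasticity = (dY/dX) · (X/Y)

dY/dX = 18·e^X
At X = 78: dY/dX = 18·e^78, Y = 18·e^78

Elasticity = (18·e^78) · (78 / (18·e^78)) = 78

Interpretation: for a small percentage change in X, the percentage change in Y is approximately 78.00 times as large.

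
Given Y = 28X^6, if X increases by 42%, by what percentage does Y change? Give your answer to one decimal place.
719.8%

For Y = 28X^6:
If X → X(1 + 0.42)
Then Y → Y · (1 + 0.42)^6
     ≈ Y · 8.1984

Percentage change = ((1 + 0.42)^6 − 1) × 100% ≈ 719.8%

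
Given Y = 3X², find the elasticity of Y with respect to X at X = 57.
Elasticity = 2

Elasticity = (dY/dX) · (X/Y)

dY/dX = 6·X
At X = 57: dY/dX = 342, Y = 9747

Elasticity = 342 · (57 / 9747) = 2

Interpretation: for a small percentage change in X, the percentage change in Y is approximately 2.00 times as large.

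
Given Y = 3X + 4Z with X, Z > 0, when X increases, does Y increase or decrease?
Y increases

Taking the partial derivative:
∂Y/∂X = 3

∂Y/∂X = 3 > 0 (assuming positive values)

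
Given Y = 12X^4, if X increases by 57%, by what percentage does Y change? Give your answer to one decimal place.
507.6%

For Y = 12X^4:
If X → X(1 + 0.57)
Then Y → Y · (1 + 0.57)^4
     ≈ Y · 6.0757

Percentage change = ((1 + 0.57)^4 − 1) × 100% ≈ 507.6%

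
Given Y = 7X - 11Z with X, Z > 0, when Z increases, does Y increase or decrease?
Y decreases

Taking the partial derivative:
∂Y/∂Z = -11

∂Y/∂Z = -11 < 0 (assuming positive values)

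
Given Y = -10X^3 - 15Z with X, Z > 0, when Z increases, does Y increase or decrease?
Y decreases

Taking the partial derivative:
∂Y/∂Z = -15

∂Y/∂Z = -15 < 0 (assuming positive values)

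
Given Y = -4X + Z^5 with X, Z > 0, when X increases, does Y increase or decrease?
Y decreases

Taking the partial derivative:
∂Y/∂X = -4

∂Y/∂X = -4 < 0 (assuming positive values)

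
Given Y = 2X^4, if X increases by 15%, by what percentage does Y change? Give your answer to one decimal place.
74.9%

For Y = 2X^4:
If X → X(1 + 0.15)
Then Y → Y · (1 + 0.15)^4
     ≈ Y · 1.7490

Percentage change = ((1 + 0.15)^4 − 1) × 100% ≈ 74.9%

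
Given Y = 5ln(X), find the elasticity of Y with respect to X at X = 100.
Elasticity = 1/ln(100) ≈ 0.2171

Elasticity = (dY/dX) · (X/Y)

dY/dX = 5/X
At X = 100: dY/dX = 1/20, Y = 5·ln(100)

Elasticity = (1/20) · (100 / (5·ln(100))) = 1/ln(100) ≈ 0.2171

Interpretation: for a small percentage change in X, the percentage change in Y is approximately 0.22 times as large.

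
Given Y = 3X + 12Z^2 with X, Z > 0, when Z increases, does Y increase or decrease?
Y increases

Taking the partial derivative:
∂Y/∂Z = 24Z

∂Y/∂Z = 24Z > 0 (assuming positive values)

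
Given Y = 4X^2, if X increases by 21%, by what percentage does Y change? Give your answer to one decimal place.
46.4%

For Y = 4X^2:
If X → X(1 + 0.21)
Then Y → Y · (1 + 0.21)^2
     = Y · 1.4641

Percentage change = ((1 + 0.21)^2 − 1) × 100% ≈ 46.4%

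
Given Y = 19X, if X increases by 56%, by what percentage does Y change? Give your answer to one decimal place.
56.0%

For Y = 19X:
If X → X(1 + 0.56)
Then Y → Y · (1 + 0.56)^1
     = Y · 1.5600

Percentage change = ((1 + 0.56)^1 − 1) × 100% = 56.0%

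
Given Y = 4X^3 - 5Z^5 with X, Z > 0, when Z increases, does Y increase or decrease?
Y decreases

Taking the partial derivative:
∂Y/∂Z = -25Z^4

∂Y/∂Z = -25Z^4 < 0 (assuming positive values)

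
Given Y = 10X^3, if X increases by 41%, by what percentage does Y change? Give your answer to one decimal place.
180.3%

For Y = 10X^3:
If X → X(1 + 0.41)
Then Y → Y · (1 + 0.41)^3
     ≈ Y · 2.8032

Percentage change = ((1 + 0.41)^3 − 1) × 100% ≈ 180.3%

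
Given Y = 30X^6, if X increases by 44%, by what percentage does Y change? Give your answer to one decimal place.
791.6%

For Y = 30X^6:
If X → X(1 + 0.44)
Then Y → Y · (1 + 0.44)^6
     ≈ Y · 8.9161

Percentage change = ((1 + 0.44)^6 − 1) × 100% ≈ 791.6%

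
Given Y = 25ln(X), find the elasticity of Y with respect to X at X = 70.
Elasticity = 1/ln(70) ≈ 0.2354

Elasticity = (dY/dX) · (X/Y)

dY/dX = 25/X
At X = 70: dY/dX = 5/14, Y = 25·ln(70)

Elasticity = (5/14) · (70 / (25·ln(70))) = 1/ln(70) ≈ 0.2354

Interpretation: for a small percentage change in X, the percentage change in Y is approximately 0.24 times as large.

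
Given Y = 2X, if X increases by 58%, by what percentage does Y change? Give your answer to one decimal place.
58.0%

For Y = 2X:
If X → X(1 + 0.58)
Then Y → Y · (1 + 0.58)^1
     = Y · 1.5800

Percentage change = ((1 + 0.58)^1 − 1) × 100% = 58.0%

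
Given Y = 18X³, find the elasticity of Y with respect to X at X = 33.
Elasticity = 3

Elasticity = (dY/dX) · (X/Y)

dY/dX = 54·X²
At X = 33: dY/dX = 58806, Y = 646866

Elasticity = 58806 · (33 / 646866) = 3

Interpretation: for a small percentage change in X, the percentage change in Y is approximately 3.00 times as large.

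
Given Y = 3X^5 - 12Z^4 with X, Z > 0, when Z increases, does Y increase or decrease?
Y decreases

Taking the partial derivative:
∂Y/∂Z = -48Z^3

∂Y/∂Z = -48Z^3 < 0 (assuming positive values)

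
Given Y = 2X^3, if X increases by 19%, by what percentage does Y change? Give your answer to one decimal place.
68.5%

For Y = 2X^3:
If X → X(1 + 0.19)
Then Y → Y · (1 + 0.19)^3
     ≈ Y · 1.6852

Percentage change = ((1 + 0.19)^3 − 1) × 100% ≈ 68.5%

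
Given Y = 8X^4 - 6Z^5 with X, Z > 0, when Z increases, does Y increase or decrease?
Y decreases

Taking the partial derivative:
∂Y/∂Z = -30Z^4

∂Y/∂Z = -30Z^4 < 0 (assuming positive values)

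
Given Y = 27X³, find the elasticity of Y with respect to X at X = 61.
Elasticity = 3

Elasticity = (dY/dX) · (X/Y)

dY/dX = 81·X²
At X = 61: dY/dX = 301401, Y = 6128487

Elasticity = 301401 · (61 / 6128487) = 3

Interpretation: for a small percentage change in X, the percentage change in Y is approximately 3.00 times as large.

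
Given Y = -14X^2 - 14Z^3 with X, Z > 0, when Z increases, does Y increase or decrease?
Y decreases

Taking the partial derivative:
∂Y/∂Z = -42Z^2

∂Y/∂Z = -42Z^2 < 0 (assuming positive values)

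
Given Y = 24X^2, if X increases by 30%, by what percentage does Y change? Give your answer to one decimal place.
69.0%

For Y = 24X^2:
If X → X(1 + 0.3)
Then Y → Y · (1 + 0.3)^2
     = Y · 1.6900

Percentage change = ((1 + 0.3)^2 − 1) × 100% = 69.0%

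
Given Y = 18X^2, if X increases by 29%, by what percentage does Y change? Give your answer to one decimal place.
66.4%

For Y = 18X^2:
If X → X(1 + 0.29)
Then Y → Y · (1 + 0.29)^2
     = Y · 1.6641

Percentage change = ((1 + 0.29)^2 − 1) × 100% ≈ 66.4%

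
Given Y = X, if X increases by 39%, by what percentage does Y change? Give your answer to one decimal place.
39.0%

For Y = X:
If X → X(1 + 0.39)
Then Y → Y · (1 + 0.39)^1
     = Y · 1.3900

Percentage change = ((1 + 0.39)^1 − 1) × 100% = 39.0%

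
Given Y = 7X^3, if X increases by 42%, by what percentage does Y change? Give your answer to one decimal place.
186.3%

For Y = 7X^3:
If X → X(1 + 0.42)
Then Y → Y · (1 + 0.42)^3
     ≈ Y · 2.8633

Percentage change = ((1 + 0.42)^3 − 1) × 100% ≈ 186.3%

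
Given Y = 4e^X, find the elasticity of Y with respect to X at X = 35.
Elasticity = 35

Elasticity = (dY/dX) · (X/Y)

dY/dX = 4·e^X
At X = 35: dY/dX = 4·e^35, Y = 4·e^35

Elasticity = (4·e^35) · (35 / (4·e^35)) = 35

Interpretation: for a small percentage change in X, the percentage change in Y is approximately 35.00 times as large.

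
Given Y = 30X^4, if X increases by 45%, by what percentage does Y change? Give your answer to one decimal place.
342.1%

For Y = 30X^4:
If X → X(1 + 0.45)
Then Y → Y · (1 + 0.45)^4
     ≈ Y · 4.4205

Percentage change = ((1 + 0.45)^4 − 1) × 100% ≈ 342.1%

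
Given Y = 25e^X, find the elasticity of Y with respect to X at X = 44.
Elasticity = 44

Elasticity = (dY/dX) · (X/Y)

dY/dX = 25·e^X
At X = 44: dY/dX = 25·e^44, Y = 25·e^44

Elasticity = (25·e^44) · (44 / (25·e^44)) = 44

Interpretation: for a small percentage change in X, the percentage change in Y is approximately 44.00 times as large.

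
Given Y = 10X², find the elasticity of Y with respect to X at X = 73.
Elasticity = 2

Elasticity = (dY/dX) · (X/Y)

dY/dX = 20·X
At X = 73: dY/dX = 1460, Y = 53290

Elasticity = 1460 · (73 / 53290) = 2

Interpretation: for a small percentage change in X, the percentage change in Y is approximately 2.00 times as large.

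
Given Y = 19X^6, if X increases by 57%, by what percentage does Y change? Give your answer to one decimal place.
1397.6%

For Y = 19X^6:
If X → X(1 + 0.57)
Then Y → Y · (1 + 0.57)^6
     ≈ Y · 14.9761

Percentage change = ((1 + 0.57)^6 − 1) × 100% ≈ 1397.6%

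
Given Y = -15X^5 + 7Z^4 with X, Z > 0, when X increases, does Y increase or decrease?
Y decreases

Taking the partial derivative:
∂Y/∂X = -75X^4

∂Y/∂X = -75X^4 < 0 (assuming positive values)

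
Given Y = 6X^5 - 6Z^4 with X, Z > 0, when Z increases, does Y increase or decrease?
Y decreases

Taking the partial derivative:
∂Y/∂Z = -24Z^3

∂Y/∂Z = -24Z^3 < 0 (assuming positive values)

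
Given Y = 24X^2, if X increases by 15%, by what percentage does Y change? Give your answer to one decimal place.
32.3%

For Y = 24X^2:
If X → X(1 + 0.15)
Then Y → Y · (1 + 0.15)^2
     = Y · 1.3225

Percentage change = ((1 + 0.15)^2 − 1) × 100% ≈ 32.3%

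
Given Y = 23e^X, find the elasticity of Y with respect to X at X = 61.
Elasticity = 61

Elasticity = (dY/dX) · (X/Y)

dY/dX = 23·e^X
At X = 61: dY/dX = 23·e^61, Y = 23·e^61

Elasticity = (23·e^61) · (61 / (23·e^61)) = 61

Interpretation: for a small percentage change in X, the percentage change in Y is approximately 61.00 times as large.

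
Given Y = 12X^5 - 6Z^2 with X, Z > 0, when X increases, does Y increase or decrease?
Y increases

Taking the partial derivative:
∂Y/∂X = 60X^4

∂Y/∂X = 60X^4 > 0 (assuming positive values)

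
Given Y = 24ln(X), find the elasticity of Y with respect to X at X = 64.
Elasticity = 1/ln(64) ≈ 0.2404

Elasticity = (dY/dX) · (X/Y)

dY/dX = 24/X
At X = 64: dY/dX = 3/8, Y = 24·ln(64)

Elasticity = (3/8) · (64 / (24·ln(64))) = 1/ln(64) ≈ 0.2404

Interpretation: for a small percentage change in X, the percentage change in Y is approximately 0.24 times as large.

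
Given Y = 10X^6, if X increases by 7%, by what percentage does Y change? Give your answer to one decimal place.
50.1%

For Y = 10X^6:
If X → X(1 + 0.07)
Then Y → Y · (1 + 0.07)^6
     ≈ Y · 1.5007

Percentage change = ((1 + 0.07)^6 − 1) × 100% ≈ 50.1%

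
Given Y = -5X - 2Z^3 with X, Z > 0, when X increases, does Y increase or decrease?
Y decreases

Taking the partial derivative:
∂Y/∂X = -5

∂Y/∂X = -5 < 0 (assuming positive values)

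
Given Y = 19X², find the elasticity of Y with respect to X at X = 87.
Elasticity = 2

Elasticity = (dY/dX) · (X/Y)

dY/dX = 38·X
At X = 87: dY/dX = 3306, Y = 143811

Elasticity = 3306 · (87 / 143811) = 2

Interpretation: for a small percentage change in X, the percentage change in Y is approximately 2.00 times as large.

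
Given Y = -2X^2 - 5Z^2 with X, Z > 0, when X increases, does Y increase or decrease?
Y decreases

Taking the partial derivative:
∂Y/∂X = -4X

∂Y/∂X = -4X < 0 (assuming positive values)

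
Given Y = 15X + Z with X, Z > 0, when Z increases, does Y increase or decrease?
Y increases

Taking the partial derivative:
∂Y/∂Z = 1

∂Y/∂Z = 1 > 0 (assuming positive values)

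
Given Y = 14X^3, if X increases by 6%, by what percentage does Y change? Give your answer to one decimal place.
19.1%

For Y = 14X^3:
If X → X(1 + 0.06)
Then Y → Y · (1 + 0.06)^3
     ≈ Y · 1.1910

Percentage change = ((1 + 0.06)^3 − 1) × 100% ≈ 19.1%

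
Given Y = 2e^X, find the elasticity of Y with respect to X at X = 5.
Elasticity = 5

Elasticity = (dY/dX) · (X/Y)

dY/dX = 2·e^X
At X = 5: dY/dX = 2·e^5, Y = 2·e^5

Elasticity = (2·e^5) · (5 / (2·e^5)) = 5

Interpretation: for a small percentage change in X, the percentage change in Y is approximately 5.00 times as large.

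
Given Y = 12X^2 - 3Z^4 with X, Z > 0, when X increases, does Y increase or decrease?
Y increases

Taking the partial derivative:
∂Y/∂X = 24X

∂Y/∂X = 24X > 0 (assuming positive values)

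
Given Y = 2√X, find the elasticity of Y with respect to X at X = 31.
Elasticity = 1/2

Elasticity = (dY/dX) · (X/Y)

dY/dX = 1/√X
At X = 31: dY/dX = √31/31, Y = 2·√31

Elasticity = (√31/31) · (31 / (2·√31)) = 1/2

Interpretation: for a small percentage change in X, the percentage change in Y is approximately 0.50 times as large.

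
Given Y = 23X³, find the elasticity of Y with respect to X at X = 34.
Elasticity = 3

Elasticity = (dY/dX) · (X/Y)

dY/dX = 69·X²
At X = 34: dY/dX = 79764, Y = 903992

Elasticity = 79764 · (34 / 903992) = 3

Interpretation: for a small percentage change in X, the percentage change in Y is approximately 3.00 times as large.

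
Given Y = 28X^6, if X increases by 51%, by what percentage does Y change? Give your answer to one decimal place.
1085.4%

For Y = 28X^6:
If X → X(1 + 0.51)
Then Y → Y · (1 + 0.51)^6
     ≈ Y · 11.8539

Percentage change = ((1 + 0.51)^6 − 1) × 100% ≈ 1085.4%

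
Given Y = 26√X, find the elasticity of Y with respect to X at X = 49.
Elasticity = 1/2

Elasticity = (dY/dX) · (X/Y)

dY/dX = 13/√X
At X = 49: dY/dX = 13/7, Y = 182

Elasticity = (13/7) · (49 / 182) = 1/2

Interpretation: for a small percentage change in X, the percentage change in Y is approximately 0.50 times as large.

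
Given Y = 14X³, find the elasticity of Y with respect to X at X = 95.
Elasticity = 3

Elasticity = (dY/dX) · (X/Y)

dY/dX = 42·X²
At X = 95: dY/dX = 379050, Y = 12003250

Elasticity = 379050 · (95 / 12003250) = 3

Interpretation: for a small percentage change in X, the percentage change in Y is approximately 3.00 times as large.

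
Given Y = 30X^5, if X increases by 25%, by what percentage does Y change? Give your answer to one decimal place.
205.2%

For Y = 30X^5:
If X → X(1 + 0.25)
Then Y → Y · (1 + 0.25)^5
     ≈ Y · 3.0518

Percentage change = ((1 + 0.25)^5 − 1) × 100% ≈ 205.2%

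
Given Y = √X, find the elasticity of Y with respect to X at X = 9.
Elasticity = 1/2

Elasticity = (dY/dX) · (X/Y)

dY/dX = 1/(2·√X)
At X = 9: dY/dX = 1/6, Y = 3

Elasticity = (1/6) · (9 / 3) = 1/2

Interpretation: for a small percentage change in X, the percentage change in Y is approximately 0.50 times as large.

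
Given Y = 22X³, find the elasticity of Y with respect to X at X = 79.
Elasticity = 3

Elasticity = (dY/dX) · (X/Y)

dY/dX = 66·X²
At X = 79: dY/dX = 411906, Y = 10846858

Elasticity = 411906 · (79 / 10846858) = 3

Interpretation: for a small percentage change in X, the percentage change in Y is approximately 3.00 times as large.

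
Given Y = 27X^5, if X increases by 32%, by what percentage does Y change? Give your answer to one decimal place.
300.7%

For Y = 27X^5:
If X → X(1 + 0.32)
Then Y → Y · (1 + 0.32)^5
     ≈ Y · 4.0075

Percentage change = ((1 + 0.32)^5 − 1) × 100% ≈ 300.7%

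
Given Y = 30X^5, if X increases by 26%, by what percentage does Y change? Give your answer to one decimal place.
217.6%

For Y = 30X^5:
If X → X(1 + 0.26)
Then Y → Y · (1 + 0.26)^5
     ≈ Y · 3.1758

Percentage change = ((1 + 0.26)^5 − 1) × 100% ≈ 217.6%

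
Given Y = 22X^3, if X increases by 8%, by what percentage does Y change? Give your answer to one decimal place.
26.0%

For Y = 22X^3:
If X → X(1 + 0.08)
Then Y → Y · (1 + 0.08)^3
     ≈ Y · 1.2597

Percentage change = ((1 + 0.08)^3 − 1) × 100% ≈ 26.0%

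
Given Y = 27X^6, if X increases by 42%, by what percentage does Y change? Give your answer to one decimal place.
719.8%

For Y = 27X^6:
If X → X(1 + 0.42)
Then Y → Y · (1 + 0.42)^6
     ≈ Y · 8.1984

Percentage change = ((1 + 0.42)^6 − 1) × 100% ≈ 719.8%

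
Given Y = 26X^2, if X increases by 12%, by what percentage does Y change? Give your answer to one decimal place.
25.4%

For Y = 26X^2:
If X → X(1 + 0.12)
Then Y → Y · (1 + 0.12)^2
     = Y · 1.2544

Percentage change = ((1 + 0.12)^2 − 1) × 100% ≈ 25.4%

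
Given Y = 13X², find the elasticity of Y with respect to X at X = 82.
Elasticity = 2

Elasticity = (dY/dX) · (X/Y)

dY/dX = 26·X
At X = 82: dY/dX = 2132, Y = 87412

Elasticity = 2132 · (82 / 87412) = 2

Interpretation: for a small percentage change in X, the percentage change in Y is approximately 2.00 times as large.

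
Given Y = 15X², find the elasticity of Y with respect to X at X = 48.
Elasticity = 2

Elasticity = (dY/dX) · (X/Y)

dY/dX = 30·X
At X = 48: dY/dX = 1440, Y = 34560

Elasticity = 1440 · (48 / 34560) = 2

Interpretation: for a small percentage change in X, the percentage change in Y is approximately 2.00 times as large.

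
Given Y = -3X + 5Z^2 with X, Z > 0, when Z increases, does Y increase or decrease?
Y increases

Taking the partial derivative:
∂Y/∂Z = 10Z

∂Y/∂Z = 10Z > 0 (assuming positive values)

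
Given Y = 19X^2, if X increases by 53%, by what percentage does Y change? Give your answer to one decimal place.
134.1%

For Y = 19X^2:
If X → X(1 + 0.53)
Then Y → Y · (1 + 0.53)^2
     = Y · 2.3409

Percentage change = ((1 + 0.53)^2 − 1) × 100% ≈ 134.1%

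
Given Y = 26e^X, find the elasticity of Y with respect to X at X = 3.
Elasticity = 3

Elasticity = (dY/dX) · (X/Y)

dY/dX = 26·e^X
At X = 3: dY/dX = 26·e^3, Y = 26·e^3

Elasticity = (26·e^3) · (3 / (26·e^3)) = 3

Interpretation: for a small percentage change in X, the percentage change in Y is approximately 3.00 times as large.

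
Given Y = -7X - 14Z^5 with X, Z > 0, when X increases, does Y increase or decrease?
Y decreases

Taking the partial derivative:
∂Y/∂X = -7

∂Y/∂X = -7 < 0 (assuming positive values)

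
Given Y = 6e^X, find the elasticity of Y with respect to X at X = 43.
Elasticity = 43

Elasticity = (dY/dX) · (X/Y)

dY/dX = 6·e^X
At X = 43: dY/dX = 6·e^43, Y = 6·e^43

Elasticity = (6·e^43) · (43 / (6·e^43)) = 43

Interpretation: for a small percentage change in X, the percentage change in Y is approximately 43.00 times as large.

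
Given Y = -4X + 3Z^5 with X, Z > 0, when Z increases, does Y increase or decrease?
Y increases

Taking the partial derivative:
∂Y/∂Z = 15Z^4

∂Y/∂Z = 15Z^4 > 0 (assuming positive values)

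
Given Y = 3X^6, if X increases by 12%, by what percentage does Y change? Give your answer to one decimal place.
97.4%

For Y = 3X^6:
If X → X(1 + 0.12)
Then Y → Y · (1 + 0.12)^6
     ≈ Y · 1.9738

Percentage change = ((1 + 0.12)^6 − 1) × 100% ≈ 97.4%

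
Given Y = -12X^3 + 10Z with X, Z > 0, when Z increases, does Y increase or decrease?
Y increases

Taking the partial derivative:
∂Y/∂Z = 10

∂Y/∂Z = 10 > 0 (assuming positive values)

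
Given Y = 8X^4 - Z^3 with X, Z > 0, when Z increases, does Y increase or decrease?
Y decreases

Taking the partial derivative:
∂Y/∂Z = -3Z^2

∂Y/∂Z = -3Z^2 < 0 (assuming positive values)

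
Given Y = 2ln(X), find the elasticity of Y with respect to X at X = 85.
Elasticity = 1/ln(85) ≈ 0.2251

Elasticity = (dY/dX) · (X/Y)

dY/dX = 2/X
At X = 85: dY/dX = 2/85, Y = 2·ln(85)

Elasticity = (2/85) · (85 / (2·ln(85))) = 1/ln(85) ≈ 0.2251

Interpretation: for a small percentage change in X, the percentage change in Y is approximately 0.23 times as large.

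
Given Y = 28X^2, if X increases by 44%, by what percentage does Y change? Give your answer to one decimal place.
107.4%

For Y = 28X^2:
If X → X(1 + 0.44)
Then Y → Y · (1 + 0.44)^2
     = Y · 2.0736

Percentage change = ((1 + 0.44)^2 − 1) × 100% ≈ 107.4%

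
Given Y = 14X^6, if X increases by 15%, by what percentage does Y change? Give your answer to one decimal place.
131.3%

For Y = 14X^6:
If X → X(1 + 0.15)
Then Y → Y · (1 + 0.15)^6
     ≈ Y · 2.3131

Percentage change = ((1 + 0.15)^6 − 1) × 100% ≈ 131.3%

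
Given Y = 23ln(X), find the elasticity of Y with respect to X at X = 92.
Elasticity = 1/ln(92) ≈ 0.2212

Elasticity = (dY/dX) · (X/Y)

dY/dX = 23/X
At X = 92: dY/dX = 1/4, Y = 23·ln(92)

Elasticity = (1/4) · (92 / (23·ln(92))) = 1/ln(92) ≈ 0.2212

Interpretation: for a small percentage change in X, the percentage change in Y is approximately 0.22 times as large.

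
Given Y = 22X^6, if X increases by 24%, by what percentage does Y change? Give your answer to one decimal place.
263.5%

For Y = 22X^6:
If X → X(1 + 0.24)
Then Y → Y · (1 + 0.24)^6
     ≈ Y · 3.6352

Percentage change = ((1 + 0.24)^6 − 1) × 100% ≈ 263.5%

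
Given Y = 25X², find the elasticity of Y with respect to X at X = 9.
Elasticity = 2

Elasticity = (dY/dX) · (X/Y)

dY/dX = 50·X
At X = 9: dY/dX = 450, Y = 2025

Elasticity = 450 · (9 / 2025) = 2

Interpretation: for a small percentage change in X, the percentage change in Y is approximately 2.00 times as large.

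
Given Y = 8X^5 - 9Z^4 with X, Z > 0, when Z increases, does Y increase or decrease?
Y decreases

Taking the partial derivative:
∂Y/∂Z = -36Z^3

∂Y/∂Z = -36Z^3 < 0 (assuming positive values)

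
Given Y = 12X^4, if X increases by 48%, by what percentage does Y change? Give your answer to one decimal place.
379.8%

For Y = 12X^4:
If X → X(1 + 0.48)
Then Y → Y · (1 + 0.48)^4
     ≈ Y · 4.7979

Percentage change = ((1 + 0.48)^4 − 1) × 100% ≈ 379.8%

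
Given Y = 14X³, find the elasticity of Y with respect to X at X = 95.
Elasticity = 3

Elasticity = (dY/dX) · (X/Y)

dY/dX = 42·X²
At X = 95: dY/dX = 379050, Y = 12003250

Elasticity = 379050 · (95 / 12003250) = 3

Interpretation: for a small percentage change in X, the percentage change in Y is approximately 3.00 times as large.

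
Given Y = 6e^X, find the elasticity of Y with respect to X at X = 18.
Elasticity = 18

Elasticity = (dY/dX) · (X/Y)

dY/dX = 6·e^X
At X = 18: dY/dX = 6·e^18, Y = 6·e^18

Elasticity = (6·e^18) · (18 / (6·e^18)) = 18

Interpretation: for a small percentage change in X, the percentage change in Y is approximately 18.00 times as large.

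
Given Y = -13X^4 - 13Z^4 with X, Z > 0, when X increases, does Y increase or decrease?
Y decreases

Taking the partial derivative:
∂Y/∂X = -52X^3

∂Y/∂X = -52X^3 < 0 (assuming positive values)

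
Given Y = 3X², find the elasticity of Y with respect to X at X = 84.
Elasticity = 2

Elasticity = (dY/dX) · (X/Y)

dY/dX = 6·X
At X = 84: dY/dX = 504, Y = 21168

Elasticity = 504 · (84 / 21168) = 2

Interpretation: for a small percentage change in X, the percentage change in Y is approximately 2.00 times as large.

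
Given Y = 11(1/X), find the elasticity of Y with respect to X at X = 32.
Elasticity = -1

Elasticity = (dY/dX) · (X/Y)

dY/dX = -11/X²
At X = 32: dY/dX = -11/1024, Y = 11/32

Elasticity = (-11/1024) · (32 / (11/32)) = -1

Interpretation: for a small percentage change in X, the percentage change in Y is approximately -1.00 times as large.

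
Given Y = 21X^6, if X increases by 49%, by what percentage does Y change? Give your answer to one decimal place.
994.3%

For Y = 21X^6:
If X → X(1 + 0.49)
Then Y → Y · (1 + 0.49)^6
     ≈ Y · 10.9425

Percentage change = ((1 + 0.49)^6 − 1) × 100% ≈ 994.3%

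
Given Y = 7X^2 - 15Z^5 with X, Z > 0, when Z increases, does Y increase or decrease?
Y decreases

Taking the partial derivative:
∂Y/∂Z = -75Z^4

∂Y/∂Z = -75Z^4 < 0 (assuming positive values)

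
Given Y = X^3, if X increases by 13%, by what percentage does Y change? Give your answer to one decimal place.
44.3%

For Y = X^3:
If X → X(1 + 0.13)
Then Y → Y · (1 + 0.13)^3
     ≈ Y · 1.4429

Percentage change = ((1 + 0.13)^3 − 1) × 100% ≈ 44.3%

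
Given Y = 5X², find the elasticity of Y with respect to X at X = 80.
Elasticity = 2

Elasticity = (dY/dX) · (X/Y)

dY/dX = 10·X
At X = 80: dY/dX = 800, Y = 32000

Elasticity = 800 · (80 / 32000) = 2

Interpretation: for a small percentage change in X, the percentage change in Y is approximately 2.00 times as large.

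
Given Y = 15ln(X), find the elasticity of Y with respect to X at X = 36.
Elasticity = 1/ln(36) ≈ 0.2791

Elasticity = (dY/dX) · (X/Y)

dY/dX = 15/X
At X = 36: dY/dX = 5/12, Y = 15·ln(36)

Elasticity = (5/12) · (36 / (15·ln(36))) = 1/ln(36) ≈ 0.2791

Interpretation: for a small percentage change in X, the percentage change in Y is approximately 0.28 times as large.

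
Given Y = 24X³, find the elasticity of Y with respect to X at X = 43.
Elasticity = 3

Elasticity = (dY/dX) · (X/Y)

dY/dX = 72·X²
At X = 43: dY/dX = 133128, Y = 1908168

Elasticity = 133128 · (43 / 1908168) = 3

Interpretation: for a small percentage change in X, the percentage change in Y is approximately 3.00 times as large.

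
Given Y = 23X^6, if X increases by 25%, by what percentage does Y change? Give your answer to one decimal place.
281.5%

For Y = 23X^6:
If X → X(1 + 0.25)
Then Y → Y · (1 + 0.25)^6
     ≈ Y · 3.8147

Percentage change = ((1 + 0.25)^6 − 1) × 100% ≈ 281.5%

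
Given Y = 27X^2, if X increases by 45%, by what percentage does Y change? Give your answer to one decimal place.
110.3%

For Y = 27X^2:
If X → X(1 + 0.45)
Then Y → Y · (1 + 0.45)^2
     = Y · 2.1025

Percentage change = ((1 + 0.45)^2 − 1) × 100% ≈ 110.3%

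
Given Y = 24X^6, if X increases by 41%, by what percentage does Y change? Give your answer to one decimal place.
685.8%

For Y = 24X^6:
If X → X(1 + 0.41)
Then Y → Y · (1 + 0.41)^6
     ≈ Y · 7.8580

Percentage change = ((1 + 0.41)^6 − 1) × 100% ≈ 685.8%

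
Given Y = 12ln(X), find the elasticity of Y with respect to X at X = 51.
Elasticity = 1/ln(51) ≈ 0.2543

Elasticity = (dY/dX) · (X/Y)

dY/dX = 12/X
At X = 51: dY/dX = 4/17, Y = 12·ln(51)

Elasticity = (4/17) · (51 / (12·ln(51))) = 1/ln(51) ≈ 0.2543

Interpretation: for a small percentage change in X, the percentage change in Y is approximately 0.25 times as large.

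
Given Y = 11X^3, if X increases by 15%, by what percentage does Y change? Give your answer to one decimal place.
52.1%

For Y = 11X^3:
If X → X(1 + 0.15)
Then Y → Y · (1 + 0.15)^3
     ≈ Y · 1.5209

Percentage change = ((1 + 0.15)^3 − 1) × 100% ≈ 52.1%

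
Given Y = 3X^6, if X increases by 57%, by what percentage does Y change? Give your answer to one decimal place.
1397.6%

For Y = 3X^6:
If X → X(1 + 0.57)
Then Y → Y · (1 + 0.57)^6
     ≈ Y · 14.9761

Percentage change = ((1 + 0.57)^6 − 1) × 100% ≈ 1397.6%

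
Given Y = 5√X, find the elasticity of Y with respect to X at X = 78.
Elasticity = 1/2

Elasticity = (dY/dX) · (X/Y)

dY/dX = 5/(2·√X)
At X = 78: dY/dX = 5·√78/156, Y = 5·√78

Elasticity = (5·√78/156) · (78 / (5·√78)) = 1/2

Interpretation: for a small percentage change in X, the percentage change in Y is approximately 0.50 times as large.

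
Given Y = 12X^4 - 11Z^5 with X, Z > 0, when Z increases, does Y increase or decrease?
Y decreases

Taking the partial derivative:
∂Y/∂Z = -55Z^4

∂Y/∂Z = -55Z^4 < 0 (assuming positive values)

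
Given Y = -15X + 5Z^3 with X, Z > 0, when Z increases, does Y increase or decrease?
Y increases

Taking the partial derivative:
∂Y/∂Z = 15Z^2

∂Y/∂Z = 15Z^2 > 0 (assuming positive values)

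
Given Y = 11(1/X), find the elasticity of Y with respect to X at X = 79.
Elasticity = -1

Elasticity = (dY/dX) · (X/Y)

dY/dX = -11/X²
At X = 79: dY/dX = -11/6241, Y = 11/79

Elasticity = (-11/6241) · (79 / (11/79)) = -1

Interpretation: for a small percentage change in X, the percentage change in Y is approximately -1.00 times as large.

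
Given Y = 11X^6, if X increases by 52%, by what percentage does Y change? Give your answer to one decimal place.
1133.3%

For Y = 11X^6:
If X → X(1 + 0.52)
Then Y → Y · (1 + 0.52)^6
     ≈ Y · 12.3328

Percentage change = ((1 + 0.52)^6 − 1) × 100% ≈ 1133.3%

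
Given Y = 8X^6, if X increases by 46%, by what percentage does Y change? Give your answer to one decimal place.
868.5%

For Y = 8X^6:
If X → X(1 + 0.46)
Then Y → Y · (1 + 0.46)^6
     ≈ Y · 9.6854

Percentage change = ((1 + 0.46)^6 − 1) × 100% ≈ 868.5%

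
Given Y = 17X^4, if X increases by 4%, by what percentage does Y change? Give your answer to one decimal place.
17.0%

For Y = 17X^4:
If X → X(1 + 0.04)
Then Y → Y · (1 + 0.04)^4
     ≈ Y · 1.1699

Percentage change = ((1 + 0.04)^4 − 1) × 100% ≈ 17.0%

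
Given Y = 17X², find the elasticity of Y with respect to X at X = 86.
Elasticity = 2

Elasticity = (dY/dX) · (X/Y)

dY/dX = 34·X
At X = 86: dY/dX = 2924, Y = 125732

Elasticity = 2924 · (86 / 125732) = 2

Interpretation: for a small percentage change in X, the percentage change in Y is approximately 2.00 times as large.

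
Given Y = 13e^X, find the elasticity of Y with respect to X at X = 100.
Elasticity = 100

Elasticity = (dY/dX) · (X/Y)

dY/dX = 13·e^X
At X = 100: dY/dX = 13·e^100, Y = 13·e^100

Elasticity = (13·e^100) · (100 / (13·e^100)) = 100

Interpretation: for a small percentage change in X, the percentage change in Y is approximately 100.00 times as large.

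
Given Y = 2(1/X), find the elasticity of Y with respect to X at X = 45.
Elasticity = -1

Elasticity = (dY/dX) · (X/Y)

dY/dX = -2/X²
At X = 45: dY/dX = -2/2025, Y = 2/45

Elasticity = (-2/2025) · (45 / (2/45)) = -1

Interpretation: for a small percentage change in X, the percentage change in Y is approximately -1.00 times as large.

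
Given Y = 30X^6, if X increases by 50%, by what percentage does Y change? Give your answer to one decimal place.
1039.1%

For Y = 30X^6:
If X → X(1 + 0.5)
Then Y → Y · (1 + 0.5)^6
     ≈ Y · 11.3906

Percentage change = ((1 + 0.5)^6 − 1) × 100% ≈ 1039.1%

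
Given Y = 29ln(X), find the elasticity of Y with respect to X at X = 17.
Elasticity = 1/ln(17) ≈ 0.3530

Elasticity = (dY/dX) · (X/Y)

dY/dX = 29/X
At X = 17: dY/dX = 29/17, Y = 29·ln(17)

Elasticity = (29/17) · (17 / (29·ln(17))) = 1/ln(17) ≈ 0.3530

Interpretation: for a small percentage change in X, the percentage change in Y is approximately 0.35 times as large.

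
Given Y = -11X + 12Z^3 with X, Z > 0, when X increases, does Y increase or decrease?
Y decreases

Taking the partial derivative:
∂Y/∂X = -11

∂Y/∂X = -11 < 0 (assuming positive values)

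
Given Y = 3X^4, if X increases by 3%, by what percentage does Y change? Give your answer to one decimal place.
12.6%

For Y = 3X^4:
If X → X(1 + 0.03)
Then Y → Y · (1 + 0.03)^4
     ≈ Y · 1.1255

Percentage change = ((1 + 0.03)^4 − 1) × 100% ≈ 12.6%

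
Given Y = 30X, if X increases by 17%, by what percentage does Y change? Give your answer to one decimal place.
17.0%

For Y = 30X:
If X → X(1 + 0.17)
Then Y → Y · (1 + 0.17)^1
     = Y · 1.1700

Percentage change = ((1 + 0.17)^1 − 1) × 100% = 17.0%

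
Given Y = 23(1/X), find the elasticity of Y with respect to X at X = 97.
Elasticity = -1

Elasticity = (dY/dX) · (X/Y)

dY/dX = -23/X²
At X = 97: dY/dX = -23/9409, Y = 23/97

Elasticity = (-23/9409) · (97 / (23/97)) = -1

Interpretation: for a small percentage change in X, the percentage change in Y is approximately -1.00 times as large.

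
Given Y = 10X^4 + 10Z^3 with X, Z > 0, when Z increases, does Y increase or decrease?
Y increases

Taking the partial derivative:
∂Y/∂Z = 30Z^2

∂Y/∂Z = 30Z^2 > 0 (assuming positive values)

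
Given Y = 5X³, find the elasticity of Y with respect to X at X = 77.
Elasticity = 3

Elasticity = (dY/dX) · (X/Y)

dY/dX = 15·X²
At X = 77: dY/dX = 88935, Y = 2282665

Elasticity = 88935 · (77 / 2282665) = 3

Interpretation: for a small percentage change in X, the percentage change in Y is approximately 3.00 times as large.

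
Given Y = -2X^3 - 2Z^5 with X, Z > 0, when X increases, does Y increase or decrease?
Y decreases

Taking the partial derivative:
∂Y/∂X = -6X^2

∂Y/∂X = -6X^2 < 0 (assuming positive values)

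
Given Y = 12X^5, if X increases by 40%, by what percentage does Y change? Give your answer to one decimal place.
437.8%

For Y = 12X^5:
If X → X(1 + 0.4)
Then Y → Y · (1 + 0.4)^5
     ≈ Y · 5.3782

Percentage change = ((1 + 0.4)^5 − 1) × 100% ≈ 437.8%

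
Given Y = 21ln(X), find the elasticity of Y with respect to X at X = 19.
Elasticity = 1/ln(19) ≈ 0.3396

Elasticity = (dY/dX) · (X/Y)

dY/dX = 21/X
At X = 19: dY/dX = 21/19, Y = 21·ln(19)

Elasticity = (21/19) · (19 / (21·ln(19))) = 1/ln(19) ≈ 0.3396

Interpretation: for a small percentage change in X, the percentage change in Y is approximately 0.34 times as large.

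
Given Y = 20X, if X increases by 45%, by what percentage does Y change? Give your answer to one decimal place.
45.0%

For Y = 20X:
If X → X(1 + 0.45)
Then Y → Y · (1 + 0.45)^1
     = Y · 1.4500

Percentage change = ((1 + 0.45)^1 − 1) × 100% = 45.0%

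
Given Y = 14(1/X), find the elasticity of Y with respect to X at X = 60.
Elasticity = -1

Elasticity = (dY/dX) · (X/Y)

dY/dX = -14/X²
At X = 60: dY/dX = -7/1800, Y = 7/30

Elasticity = (-7/1800) · (60 / (7/30)) = -1

Interpretation: for a small percentage change in X, the percentage change in Y is approximately -1.00 times as large.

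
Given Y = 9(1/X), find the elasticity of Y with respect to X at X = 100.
Elasticity = -1

Elasticity = (dY/dX) · (X/Y)

dY/dX = -9/X²
At X = 100: dY/dX = -9/10000, Y = 9/100

Elasticity = (-9/10000) · (100 / (9/100)) = -1

Interpretation: for a small percentage change in X, the percentage change in Y is approximately -1.00 times as large.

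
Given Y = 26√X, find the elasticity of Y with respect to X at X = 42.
Elasticity = 1/2

Elasticity = (dY/dX) · (X/Y)

dY/dX = 13/√X
At X = 42: dY/dX = 13·√42/42, Y = 26·√42

Elasticity = (13·√42/42) · (42 / (26·√42)) = 1/2

Interpretation: for a small percentage change in X, the percentage change in Y is approximately 0.50 times as large.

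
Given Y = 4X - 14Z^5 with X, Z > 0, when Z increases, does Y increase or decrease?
Y decreases

Taking the partial derivative:
∂Y/∂Z = -70Z^4

∂Y/∂Z = -70Z^4 < 0 (assuming positive values)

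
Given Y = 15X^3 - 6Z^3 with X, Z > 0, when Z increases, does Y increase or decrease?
Y decreases

Taking the partial derivative:
∂Y/∂Z = -18Z^2

∂Y/∂Z = -18Z^2 < 0 (assuming positive values)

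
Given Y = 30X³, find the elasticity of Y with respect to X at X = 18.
Elasticity = 3

Elasticity = (dY/dX) · (X/Y)

dY/dX = 90·X²
At X = 18: dY/dX = 29160, Y = 174960

Elasticity = 29160 · (18 / 174960) = 3

Interpretation: for a small percentage change in X, the percentage change in Y is approximately 3.00 times as large.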